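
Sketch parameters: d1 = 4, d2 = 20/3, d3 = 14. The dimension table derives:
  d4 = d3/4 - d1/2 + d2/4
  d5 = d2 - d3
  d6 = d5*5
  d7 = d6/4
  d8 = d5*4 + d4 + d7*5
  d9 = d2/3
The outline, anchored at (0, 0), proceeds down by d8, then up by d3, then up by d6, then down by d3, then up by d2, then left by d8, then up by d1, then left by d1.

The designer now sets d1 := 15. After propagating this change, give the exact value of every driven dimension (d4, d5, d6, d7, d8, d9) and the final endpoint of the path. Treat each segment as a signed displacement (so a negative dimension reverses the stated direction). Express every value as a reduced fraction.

Apply edit: d1 := 15
  d4 = d3/4 - d1/2 + d2/4 = -7/3
  d5 = d2 - d3 = -22/3
  d6 = d5*5 = -110/3
  d7 = d6/4 = -55/6
  d8 = d5*4 + d4 + d7*5 = -155/2
  d9 = d2/3 = 20/9
Walk from origin (0, 0):
  seg 1: down by d8 = -155/2 → (0, 155/2)
  seg 2: up by d3 = 14 → (0, 183/2)
  seg 3: up by d6 = -110/3 → (0, 329/6)
  seg 4: down by d3 = 14 → (0, 245/6)
  seg 5: up by d2 = 20/3 → (0, 95/2)
  seg 6: left by d8 = -155/2 → (155/2, 95/2)
  seg 7: up by d1 = 15 → (155/2, 125/2)
  seg 8: left by d1 = 15 → (125/2, 125/2)

d4 = -7/3
d5 = -22/3
d6 = -110/3
d7 = -55/6
d8 = -155/2
d9 = 20/9
endpoint = (125/2, 125/2)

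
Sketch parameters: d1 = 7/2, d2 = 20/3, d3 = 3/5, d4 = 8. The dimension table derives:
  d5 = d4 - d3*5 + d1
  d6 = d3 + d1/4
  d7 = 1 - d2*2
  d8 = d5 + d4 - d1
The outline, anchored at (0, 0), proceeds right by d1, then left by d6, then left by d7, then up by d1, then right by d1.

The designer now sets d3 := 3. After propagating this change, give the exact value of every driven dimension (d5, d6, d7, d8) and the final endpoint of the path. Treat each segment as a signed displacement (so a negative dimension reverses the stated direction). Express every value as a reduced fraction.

Apply edit: d3 := 3
  d5 = d4 - d3*5 + d1 = -7/2
  d6 = d3 + d1/4 = 31/8
  d7 = 1 - d2*2 = -37/3
  d8 = d5 + d4 - d1 = 1
Walk from origin (0, 0):
  seg 1: right by d1 = 7/2 → (7/2, 0)
  seg 2: left by d6 = 31/8 → (-3/8, 0)
  seg 3: left by d7 = -37/3 → (287/24, 0)
  seg 4: up by d1 = 7/2 → (287/24, 7/2)
  seg 5: right by d1 = 7/2 → (371/24, 7/2)

d5 = -7/2
d6 = 31/8
d7 = -37/3
d8 = 1
endpoint = (371/24, 7/2)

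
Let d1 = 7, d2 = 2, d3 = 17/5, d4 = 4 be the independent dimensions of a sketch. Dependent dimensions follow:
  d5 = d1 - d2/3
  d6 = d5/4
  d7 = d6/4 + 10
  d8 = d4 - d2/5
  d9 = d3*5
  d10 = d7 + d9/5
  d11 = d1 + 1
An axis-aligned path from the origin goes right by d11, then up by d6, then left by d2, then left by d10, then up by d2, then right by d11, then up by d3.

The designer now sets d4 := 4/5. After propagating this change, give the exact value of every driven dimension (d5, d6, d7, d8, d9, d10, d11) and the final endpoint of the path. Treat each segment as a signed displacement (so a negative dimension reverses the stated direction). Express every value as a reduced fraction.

d5 = 19/3
d6 = 19/12
d7 = 499/48
d8 = 2/5
d9 = 17
d10 = 3311/240
d11 = 8
endpoint = (49/240, 419/60)

Apply edit: d4 := 4/5
  d5 = d1 - d2/3 = 19/3
  d6 = d5/4 = 19/12
  d7 = d6/4 + 10 = 499/48
  d8 = d4 - d2/5 = 2/5
  d9 = d3*5 = 17
  d10 = d7 + d9/5 = 3311/240
  d11 = d1 + 1 = 8
Walk from origin (0, 0):
  seg 1: right by d11 = 8 → (8, 0)
  seg 2: up by d6 = 19/12 → (8, 19/12)
  seg 3: left by d2 = 2 → (6, 19/12)
  seg 4: left by d10 = 3311/240 → (-1871/240, 19/12)
  seg 5: up by d2 = 2 → (-1871/240, 43/12)
  seg 6: right by d11 = 8 → (49/240, 43/12)
  seg 7: up by d3 = 17/5 → (49/240, 419/60)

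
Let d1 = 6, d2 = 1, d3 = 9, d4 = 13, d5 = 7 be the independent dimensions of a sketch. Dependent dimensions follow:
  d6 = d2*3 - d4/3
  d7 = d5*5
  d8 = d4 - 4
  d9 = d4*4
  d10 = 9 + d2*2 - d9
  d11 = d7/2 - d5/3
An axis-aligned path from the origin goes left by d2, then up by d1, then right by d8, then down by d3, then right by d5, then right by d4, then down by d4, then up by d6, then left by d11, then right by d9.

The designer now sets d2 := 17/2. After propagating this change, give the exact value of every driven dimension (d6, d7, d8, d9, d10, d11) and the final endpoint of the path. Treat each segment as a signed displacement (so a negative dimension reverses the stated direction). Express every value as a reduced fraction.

Apply edit: d2 := 17/2
  d6 = d2*3 - d4/3 = 127/6
  d7 = d5*5 = 35
  d8 = d4 - 4 = 9
  d9 = d4*4 = 52
  d10 = 9 + d2*2 - d9 = -26
  d11 = d7/2 - d5/3 = 91/6
Walk from origin (0, 0):
  seg 1: left by d2 = 17/2 → (-17/2, 0)
  seg 2: up by d1 = 6 → (-17/2, 6)
  seg 3: right by d8 = 9 → (1/2, 6)
  seg 4: down by d3 = 9 → (1/2, -3)
  seg 5: right by d5 = 7 → (15/2, -3)
  seg 6: right by d4 = 13 → (41/2, -3)
  seg 7: down by d4 = 13 → (41/2, -16)
  seg 8: up by d6 = 127/6 → (41/2, 31/6)
  seg 9: left by d11 = 91/6 → (16/3, 31/6)
  seg 10: right by d9 = 52 → (172/3, 31/6)

d6 = 127/6
d7 = 35
d8 = 9
d9 = 52
d10 = -26
d11 = 91/6
endpoint = (172/3, 31/6)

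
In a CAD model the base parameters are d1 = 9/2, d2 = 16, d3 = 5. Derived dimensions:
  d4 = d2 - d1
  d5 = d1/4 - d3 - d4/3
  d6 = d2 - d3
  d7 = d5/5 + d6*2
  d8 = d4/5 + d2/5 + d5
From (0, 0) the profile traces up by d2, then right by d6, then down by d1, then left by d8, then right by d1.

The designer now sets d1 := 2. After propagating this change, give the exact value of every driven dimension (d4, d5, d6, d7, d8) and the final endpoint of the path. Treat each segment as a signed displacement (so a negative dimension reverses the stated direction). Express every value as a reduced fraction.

d4 = 14
d5 = -55/6
d6 = 11
d7 = 121/6
d8 = -19/6
endpoint = (97/6, 14)

Apply edit: d1 := 2
  d4 = d2 - d1 = 14
  d5 = d1/4 - d3 - d4/3 = -55/6
  d6 = d2 - d3 = 11
  d7 = d5/5 + d6*2 = 121/6
  d8 = d4/5 + d2/5 + d5 = -19/6
Walk from origin (0, 0):
  seg 1: up by d2 = 16 → (0, 16)
  seg 2: right by d6 = 11 → (11, 16)
  seg 3: down by d1 = 2 → (11, 14)
  seg 4: left by d8 = -19/6 → (85/6, 14)
  seg 5: right by d1 = 2 → (97/6, 14)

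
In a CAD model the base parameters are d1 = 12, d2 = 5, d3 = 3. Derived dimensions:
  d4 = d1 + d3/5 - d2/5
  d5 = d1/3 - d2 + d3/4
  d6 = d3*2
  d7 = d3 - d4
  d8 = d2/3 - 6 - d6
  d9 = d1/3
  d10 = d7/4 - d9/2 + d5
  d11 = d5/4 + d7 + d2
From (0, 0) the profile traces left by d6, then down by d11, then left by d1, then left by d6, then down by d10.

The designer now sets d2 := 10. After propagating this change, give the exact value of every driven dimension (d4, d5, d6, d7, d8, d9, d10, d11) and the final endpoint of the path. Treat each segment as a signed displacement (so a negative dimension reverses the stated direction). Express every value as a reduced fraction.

Apply edit: d2 := 10
  d4 = d1 + d3/5 - d2/5 = 53/5
  d5 = d1/3 - d2 + d3/4 = -21/4
  d6 = d3*2 = 6
  d7 = d3 - d4 = -38/5
  d8 = d2/3 - 6 - d6 = -26/3
  d9 = d1/3 = 4
  d10 = d7/4 - d9/2 + d5 = -183/20
  d11 = d5/4 + d7 + d2 = 87/80
Walk from origin (0, 0):
  seg 1: left by d6 = 6 → (-6, 0)
  seg 2: down by d11 = 87/80 → (-6, -87/80)
  seg 3: left by d1 = 12 → (-18, -87/80)
  seg 4: left by d6 = 6 → (-24, -87/80)
  seg 5: down by d10 = -183/20 → (-24, 129/16)

d4 = 53/5
d5 = -21/4
d6 = 6
d7 = -38/5
d8 = -26/3
d9 = 4
d10 = -183/20
d11 = 87/80
endpoint = (-24, 129/16)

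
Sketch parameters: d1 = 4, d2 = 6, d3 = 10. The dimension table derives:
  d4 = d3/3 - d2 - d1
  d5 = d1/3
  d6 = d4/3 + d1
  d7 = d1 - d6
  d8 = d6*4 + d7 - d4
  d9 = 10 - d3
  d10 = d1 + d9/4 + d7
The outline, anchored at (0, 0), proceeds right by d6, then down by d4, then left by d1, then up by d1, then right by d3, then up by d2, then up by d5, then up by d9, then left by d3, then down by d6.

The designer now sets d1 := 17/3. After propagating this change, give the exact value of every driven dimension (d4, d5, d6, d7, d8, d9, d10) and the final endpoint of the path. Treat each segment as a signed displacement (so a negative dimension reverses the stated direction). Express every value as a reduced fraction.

d4 = -25/3
d5 = 17/9
d6 = 26/9
d7 = 25/9
d8 = 68/3
d9 = 0
d10 = 76/9
endpoint = (-25/9, 19)

Apply edit: d1 := 17/3
  d4 = d3/3 - d2 - d1 = -25/3
  d5 = d1/3 = 17/9
  d6 = d4/3 + d1 = 26/9
  d7 = d1 - d6 = 25/9
  d8 = d6*4 + d7 - d4 = 68/3
  d9 = 10 - d3 = 0
  d10 = d1 + d9/4 + d7 = 76/9
Walk from origin (0, 0):
  seg 1: right by d6 = 26/9 → (26/9, 0)
  seg 2: down by d4 = -25/3 → (26/9, 25/3)
  seg 3: left by d1 = 17/3 → (-25/9, 25/3)
  seg 4: up by d1 = 17/3 → (-25/9, 14)
  seg 5: right by d3 = 10 → (65/9, 14)
  seg 6: up by d2 = 6 → (65/9, 20)
  seg 7: up by d5 = 17/9 → (65/9, 197/9)
  seg 8: up by d9 = 0 → (65/9, 197/9)
  seg 9: left by d3 = 10 → (-25/9, 197/9)
  seg 10: down by d6 = 26/9 → (-25/9, 19)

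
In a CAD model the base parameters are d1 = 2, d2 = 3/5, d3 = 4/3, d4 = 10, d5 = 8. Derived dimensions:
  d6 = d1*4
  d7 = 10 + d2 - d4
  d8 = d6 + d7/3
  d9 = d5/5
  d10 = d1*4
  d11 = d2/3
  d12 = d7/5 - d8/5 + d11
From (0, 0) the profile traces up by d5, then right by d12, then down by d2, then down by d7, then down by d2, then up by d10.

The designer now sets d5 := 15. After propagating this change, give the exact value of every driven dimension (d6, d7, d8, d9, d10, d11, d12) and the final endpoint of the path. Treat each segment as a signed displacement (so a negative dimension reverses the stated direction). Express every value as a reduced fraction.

d6 = 8
d7 = 3/5
d8 = 41/5
d9 = 3
d10 = 8
d11 = 1/5
d12 = -33/25
endpoint = (-33/25, 106/5)

Apply edit: d5 := 15
  d6 = d1*4 = 8
  d7 = 10 + d2 - d4 = 3/5
  d8 = d6 + d7/3 = 41/5
  d9 = d5/5 = 3
  d10 = d1*4 = 8
  d11 = d2/3 = 1/5
  d12 = d7/5 - d8/5 + d11 = -33/25
Walk from origin (0, 0):
  seg 1: up by d5 = 15 → (0, 15)
  seg 2: right by d12 = -33/25 → (-33/25, 15)
  seg 3: down by d2 = 3/5 → (-33/25, 72/5)
  seg 4: down by d7 = 3/5 → (-33/25, 69/5)
  seg 5: down by d2 = 3/5 → (-33/25, 66/5)
  seg 6: up by d10 = 8 → (-33/25, 106/5)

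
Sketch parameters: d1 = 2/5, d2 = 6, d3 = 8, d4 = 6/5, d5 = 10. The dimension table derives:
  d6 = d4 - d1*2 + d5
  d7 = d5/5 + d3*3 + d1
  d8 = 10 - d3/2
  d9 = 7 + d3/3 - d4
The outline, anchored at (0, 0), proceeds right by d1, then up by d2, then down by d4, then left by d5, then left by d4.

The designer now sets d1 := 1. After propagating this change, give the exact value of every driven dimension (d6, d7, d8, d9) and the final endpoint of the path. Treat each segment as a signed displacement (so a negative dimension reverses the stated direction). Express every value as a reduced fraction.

Apply edit: d1 := 1
  d6 = d4 - d1*2 + d5 = 46/5
  d7 = d5/5 + d3*3 + d1 = 27
  d8 = 10 - d3/2 = 6
  d9 = 7 + d3/3 - d4 = 127/15
Walk from origin (0, 0):
  seg 1: right by d1 = 1 → (1, 0)
  seg 2: up by d2 = 6 → (1, 6)
  seg 3: down by d4 = 6/5 → (1, 24/5)
  seg 4: left by d5 = 10 → (-9, 24/5)
  seg 5: left by d4 = 6/5 → (-51/5, 24/5)

d6 = 46/5
d7 = 27
d8 = 6
d9 = 127/15
endpoint = (-51/5, 24/5)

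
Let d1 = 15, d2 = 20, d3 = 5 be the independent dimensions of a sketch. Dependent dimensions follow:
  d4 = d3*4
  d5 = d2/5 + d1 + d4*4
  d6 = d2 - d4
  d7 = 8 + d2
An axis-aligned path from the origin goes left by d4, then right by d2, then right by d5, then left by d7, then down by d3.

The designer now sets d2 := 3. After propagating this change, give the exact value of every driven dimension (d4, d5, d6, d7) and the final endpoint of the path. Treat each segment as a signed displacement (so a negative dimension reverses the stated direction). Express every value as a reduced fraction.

d4 = 20
d5 = 478/5
d6 = -17
d7 = 11
endpoint = (338/5, -5)

Apply edit: d2 := 3
  d4 = d3*4 = 20
  d5 = d2/5 + d1 + d4*4 = 478/5
  d6 = d2 - d4 = -17
  d7 = 8 + d2 = 11
Walk from origin (0, 0):
  seg 1: left by d4 = 20 → (-20, 0)
  seg 2: right by d2 = 3 → (-17, 0)
  seg 3: right by d5 = 478/5 → (393/5, 0)
  seg 4: left by d7 = 11 → (338/5, 0)
  seg 5: down by d3 = 5 → (338/5, -5)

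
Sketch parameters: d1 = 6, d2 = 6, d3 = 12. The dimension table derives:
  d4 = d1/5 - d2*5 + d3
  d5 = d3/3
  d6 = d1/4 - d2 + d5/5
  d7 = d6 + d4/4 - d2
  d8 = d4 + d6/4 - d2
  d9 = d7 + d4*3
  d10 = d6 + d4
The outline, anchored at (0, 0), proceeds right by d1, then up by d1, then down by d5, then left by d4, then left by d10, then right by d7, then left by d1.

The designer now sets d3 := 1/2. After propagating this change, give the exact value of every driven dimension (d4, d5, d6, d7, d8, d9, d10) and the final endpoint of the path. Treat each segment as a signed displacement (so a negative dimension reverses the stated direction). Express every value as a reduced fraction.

Apply edit: d3 := 1/2
  d4 = d1/5 - d2*5 + d3 = -283/10
  d5 = d3/3 = 1/6
  d6 = d1/4 - d2 + d5/5 = -67/15
  d7 = d6 + d4/4 - d2 = -421/24
  d8 = d4 + d6/4 - d2 = -425/12
  d9 = d7 + d4*3 = -12293/120
  d10 = d6 + d4 = -983/30
Walk from origin (0, 0):
  seg 1: right by d1 = 6 → (6, 0)
  seg 2: up by d1 = 6 → (6, 6)
  seg 3: down by d5 = 1/6 → (6, 35/6)
  seg 4: left by d4 = -283/10 → (343/10, 35/6)
  seg 5: left by d10 = -983/30 → (1006/15, 35/6)
  seg 6: right by d7 = -421/24 → (1981/40, 35/6)
  seg 7: left by d1 = 6 → (1741/40, 35/6)

d4 = -283/10
d5 = 1/6
d6 = -67/15
d7 = -421/24
d8 = -425/12
d9 = -12293/120
d10 = -983/30
endpoint = (1741/40, 35/6)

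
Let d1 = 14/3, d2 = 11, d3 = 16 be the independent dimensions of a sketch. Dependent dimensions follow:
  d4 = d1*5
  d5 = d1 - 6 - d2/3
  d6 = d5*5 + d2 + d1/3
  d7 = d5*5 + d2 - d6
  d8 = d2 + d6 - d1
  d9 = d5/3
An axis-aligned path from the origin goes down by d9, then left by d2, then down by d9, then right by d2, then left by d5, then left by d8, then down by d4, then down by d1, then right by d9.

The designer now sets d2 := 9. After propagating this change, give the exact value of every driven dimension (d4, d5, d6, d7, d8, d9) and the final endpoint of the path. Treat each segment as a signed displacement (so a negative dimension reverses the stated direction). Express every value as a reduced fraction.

Apply edit: d2 := 9
  d4 = d1*5 = 70/3
  d5 = d1 - 6 - d2/3 = -13/3
  d6 = d5*5 + d2 + d1/3 = -100/9
  d7 = d5*5 + d2 - d6 = -14/9
  d8 = d2 + d6 - d1 = -61/9
  d9 = d5/3 = -13/9
Walk from origin (0, 0):
  seg 1: down by d9 = -13/9 → (0, 13/9)
  seg 2: left by d2 = 9 → (-9, 13/9)
  seg 3: down by d9 = -13/9 → (-9, 26/9)
  seg 4: right by d2 = 9 → (0, 26/9)
  seg 5: left by d5 = -13/3 → (13/3, 26/9)
  seg 6: left by d8 = -61/9 → (100/9, 26/9)
  seg 7: down by d4 = 70/3 → (100/9, -184/9)
  seg 8: down by d1 = 14/3 → (100/9, -226/9)
  seg 9: right by d9 = -13/9 → (29/3, -226/9)

d4 = 70/3
d5 = -13/3
d6 = -100/9
d7 = -14/9
d8 = -61/9
d9 = -13/9
endpoint = (29/3, -226/9)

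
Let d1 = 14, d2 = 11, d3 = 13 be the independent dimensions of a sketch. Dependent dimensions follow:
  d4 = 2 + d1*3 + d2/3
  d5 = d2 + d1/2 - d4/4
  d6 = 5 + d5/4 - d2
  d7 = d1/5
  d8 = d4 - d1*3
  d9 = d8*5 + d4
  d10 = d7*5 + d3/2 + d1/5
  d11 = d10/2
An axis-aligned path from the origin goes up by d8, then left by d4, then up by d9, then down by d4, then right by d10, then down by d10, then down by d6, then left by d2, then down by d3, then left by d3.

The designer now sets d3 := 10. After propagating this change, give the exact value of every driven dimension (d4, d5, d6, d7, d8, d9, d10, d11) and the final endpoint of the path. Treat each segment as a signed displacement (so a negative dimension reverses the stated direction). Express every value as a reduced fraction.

Apply edit: d3 := 10
  d4 = 2 + d1*3 + d2/3 = 143/3
  d5 = d2 + d1/2 - d4/4 = 73/12
  d6 = 5 + d5/4 - d2 = -215/48
  d7 = d1/5 = 14/5
  d8 = d4 - d1*3 = 17/3
  d9 = d8*5 + d4 = 76
  d10 = d7*5 + d3/2 + d1/5 = 109/5
  d11 = d10/2 = 109/10
Walk from origin (0, 0):
  seg 1: up by d8 = 17/3 → (0, 17/3)
  seg 2: left by d4 = 143/3 → (-143/3, 17/3)
  seg 3: up by d9 = 76 → (-143/3, 245/3)
  seg 4: down by d4 = 143/3 → (-143/3, 34)
  seg 5: right by d10 = 109/5 → (-388/15, 34)
  seg 6: down by d10 = 109/5 → (-388/15, 61/5)
  seg 7: down by d6 = -215/48 → (-388/15, 4003/240)
  seg 8: left by d2 = 11 → (-553/15, 4003/240)
  seg 9: down by d3 = 10 → (-553/15, 1603/240)
  seg 10: left by d3 = 10 → (-703/15, 1603/240)

d4 = 143/3
d5 = 73/12
d6 = -215/48
d7 = 14/5
d8 = 17/3
d9 = 76
d10 = 109/5
d11 = 109/10
endpoint = (-703/15, 1603/240)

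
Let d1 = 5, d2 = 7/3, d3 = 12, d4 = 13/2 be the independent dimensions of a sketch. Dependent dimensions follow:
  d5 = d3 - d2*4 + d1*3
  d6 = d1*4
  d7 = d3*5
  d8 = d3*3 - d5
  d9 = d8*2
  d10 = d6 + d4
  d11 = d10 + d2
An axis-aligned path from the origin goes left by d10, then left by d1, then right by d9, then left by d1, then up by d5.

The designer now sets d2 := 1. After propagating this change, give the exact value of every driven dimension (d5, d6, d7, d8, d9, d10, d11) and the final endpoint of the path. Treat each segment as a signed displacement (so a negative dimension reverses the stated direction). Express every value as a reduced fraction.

d5 = 23
d6 = 20
d7 = 60
d8 = 13
d9 = 26
d10 = 53/2
d11 = 55/2
endpoint = (-21/2, 23)

Apply edit: d2 := 1
  d5 = d3 - d2*4 + d1*3 = 23
  d6 = d1*4 = 20
  d7 = d3*5 = 60
  d8 = d3*3 - d5 = 13
  d9 = d8*2 = 26
  d10 = d6 + d4 = 53/2
  d11 = d10 + d2 = 55/2
Walk from origin (0, 0):
  seg 1: left by d10 = 53/2 → (-53/2, 0)
  seg 2: left by d1 = 5 → (-63/2, 0)
  seg 3: right by d9 = 26 → (-11/2, 0)
  seg 4: left by d1 = 5 → (-21/2, 0)
  seg 5: up by d5 = 23 → (-21/2, 23)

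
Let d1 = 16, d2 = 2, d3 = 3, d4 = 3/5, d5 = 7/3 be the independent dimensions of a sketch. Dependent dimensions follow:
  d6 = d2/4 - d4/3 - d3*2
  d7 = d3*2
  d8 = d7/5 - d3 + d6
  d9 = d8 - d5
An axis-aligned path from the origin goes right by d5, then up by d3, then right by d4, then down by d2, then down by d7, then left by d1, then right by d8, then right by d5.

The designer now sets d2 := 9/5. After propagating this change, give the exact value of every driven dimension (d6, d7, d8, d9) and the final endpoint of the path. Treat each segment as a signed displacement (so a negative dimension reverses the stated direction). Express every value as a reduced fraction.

Apply edit: d2 := 9/5
  d6 = d2/4 - d4/3 - d3*2 = -23/4
  d7 = d3*2 = 6
  d8 = d7/5 - d3 + d6 = -151/20
  d9 = d8 - d5 = -593/60
Walk from origin (0, 0):
  seg 1: right by d5 = 7/3 → (7/3, 0)
  seg 2: up by d3 = 3 → (7/3, 3)
  seg 3: right by d4 = 3/5 → (44/15, 3)
  seg 4: down by d2 = 9/5 → (44/15, 6/5)
  seg 5: down by d7 = 6 → (44/15, -24/5)
  seg 6: left by d1 = 16 → (-196/15, -24/5)
  seg 7: right by d8 = -151/20 → (-1237/60, -24/5)
  seg 8: right by d5 = 7/3 → (-1097/60, -24/5)

d6 = -23/4
d7 = 6
d8 = -151/20
d9 = -593/60
endpoint = (-1097/60, -24/5)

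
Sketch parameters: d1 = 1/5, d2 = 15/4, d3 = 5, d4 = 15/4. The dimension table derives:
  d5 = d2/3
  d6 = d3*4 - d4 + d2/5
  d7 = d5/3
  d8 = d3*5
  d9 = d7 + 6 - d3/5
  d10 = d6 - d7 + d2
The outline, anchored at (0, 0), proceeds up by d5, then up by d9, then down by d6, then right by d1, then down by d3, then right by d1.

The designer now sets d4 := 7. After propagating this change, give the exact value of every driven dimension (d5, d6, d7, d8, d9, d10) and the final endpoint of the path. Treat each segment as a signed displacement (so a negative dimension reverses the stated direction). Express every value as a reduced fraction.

Apply edit: d4 := 7
  d5 = d2/3 = 5/4
  d6 = d3*4 - d4 + d2/5 = 55/4
  d7 = d5/3 = 5/12
  d8 = d3*5 = 25
  d9 = d7 + 6 - d3/5 = 65/12
  d10 = d6 - d7 + d2 = 205/12
Walk from origin (0, 0):
  seg 1: up by d5 = 5/4 → (0, 5/4)
  seg 2: up by d9 = 65/12 → (0, 20/3)
  seg 3: down by d6 = 55/4 → (0, -85/12)
  seg 4: right by d1 = 1/5 → (1/5, -85/12)
  seg 5: down by d3 = 5 → (1/5, -145/12)
  seg 6: right by d1 = 1/5 → (2/5, -145/12)

d5 = 5/4
d6 = 55/4
d7 = 5/12
d8 = 25
d9 = 65/12
d10 = 205/12
endpoint = (2/5, -145/12)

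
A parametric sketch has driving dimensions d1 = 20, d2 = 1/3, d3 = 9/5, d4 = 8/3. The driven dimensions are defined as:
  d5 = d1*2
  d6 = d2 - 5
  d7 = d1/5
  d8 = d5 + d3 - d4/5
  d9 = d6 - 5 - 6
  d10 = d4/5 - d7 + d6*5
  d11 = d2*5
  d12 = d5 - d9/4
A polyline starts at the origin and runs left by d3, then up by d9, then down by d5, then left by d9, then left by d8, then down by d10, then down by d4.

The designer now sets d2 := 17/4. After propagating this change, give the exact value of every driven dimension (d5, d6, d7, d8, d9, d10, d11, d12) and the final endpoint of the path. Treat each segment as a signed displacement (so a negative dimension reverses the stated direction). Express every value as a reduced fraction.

d5 = 40
d6 = -3/4
d7 = 4
d8 = 619/15
d9 = -47/4
d10 = -433/60
d11 = 85/4
d12 = 687/16
endpoint = (-1879/60, -236/5)

Apply edit: d2 := 17/4
  d5 = d1*2 = 40
  d6 = d2 - 5 = -3/4
  d7 = d1/5 = 4
  d8 = d5 + d3 - d4/5 = 619/15
  d9 = d6 - 5 - 6 = -47/4
  d10 = d4/5 - d7 + d6*5 = -433/60
  d11 = d2*5 = 85/4
  d12 = d5 - d9/4 = 687/16
Walk from origin (0, 0):
  seg 1: left by d3 = 9/5 → (-9/5, 0)
  seg 2: up by d9 = -47/4 → (-9/5, -47/4)
  seg 3: down by d5 = 40 → (-9/5, -207/4)
  seg 4: left by d9 = -47/4 → (199/20, -207/4)
  seg 5: left by d8 = 619/15 → (-1879/60, -207/4)
  seg 6: down by d10 = -433/60 → (-1879/60, -668/15)
  seg 7: down by d4 = 8/3 → (-1879/60, -236/5)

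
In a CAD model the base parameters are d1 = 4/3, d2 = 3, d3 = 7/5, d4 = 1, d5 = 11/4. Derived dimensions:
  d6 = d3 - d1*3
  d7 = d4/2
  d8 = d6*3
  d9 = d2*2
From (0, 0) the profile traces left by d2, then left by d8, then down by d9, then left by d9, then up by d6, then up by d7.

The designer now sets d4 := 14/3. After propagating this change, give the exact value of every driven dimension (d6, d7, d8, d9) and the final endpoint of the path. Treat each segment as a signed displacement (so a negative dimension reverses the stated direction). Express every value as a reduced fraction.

Apply edit: d4 := 14/3
  d6 = d3 - d1*3 = -13/5
  d7 = d4/2 = 7/3
  d8 = d6*3 = -39/5
  d9 = d2*2 = 6
Walk from origin (0, 0):
  seg 1: left by d2 = 3 → (-3, 0)
  seg 2: left by d8 = -39/5 → (24/5, 0)
  seg 3: down by d9 = 6 → (24/5, -6)
  seg 4: left by d9 = 6 → (-6/5, -6)
  seg 5: up by d6 = -13/5 → (-6/5, -43/5)
  seg 6: up by d7 = 7/3 → (-6/5, -94/15)

d6 = -13/5
d7 = 7/3
d8 = -39/5
d9 = 6
endpoint = (-6/5, -94/15)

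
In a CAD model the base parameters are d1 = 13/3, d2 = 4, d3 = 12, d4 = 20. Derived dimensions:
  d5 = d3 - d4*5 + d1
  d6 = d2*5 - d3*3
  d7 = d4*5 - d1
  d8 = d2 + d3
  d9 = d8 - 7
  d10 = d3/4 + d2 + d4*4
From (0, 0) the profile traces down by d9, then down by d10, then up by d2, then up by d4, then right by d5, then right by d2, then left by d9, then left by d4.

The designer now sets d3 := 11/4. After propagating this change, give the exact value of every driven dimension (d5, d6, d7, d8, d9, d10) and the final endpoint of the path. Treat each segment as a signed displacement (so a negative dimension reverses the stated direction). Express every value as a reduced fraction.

Apply edit: d3 := 11/4
  d5 = d3 - d4*5 + d1 = -1115/12
  d6 = d2*5 - d3*3 = 47/4
  d7 = d4*5 - d1 = 287/3
  d8 = d2 + d3 = 27/4
  d9 = d8 - 7 = -1/4
  d10 = d3/4 + d2 + d4*4 = 1355/16
Walk from origin (0, 0):
  seg 1: down by d9 = -1/4 → (0, 1/4)
  seg 2: down by d10 = 1355/16 → (0, -1351/16)
  seg 3: up by d2 = 4 → (0, -1287/16)
  seg 4: up by d4 = 20 → (0, -967/16)
  seg 5: right by d5 = -1115/12 → (-1115/12, -967/16)
  seg 6: right by d2 = 4 → (-1067/12, -967/16)
  seg 7: left by d9 = -1/4 → (-266/3, -967/16)
  seg 8: left by d4 = 20 → (-326/3, -967/16)

d5 = -1115/12
d6 = 47/4
d7 = 287/3
d8 = 27/4
d9 = -1/4
d10 = 1355/16
endpoint = (-326/3, -967/16)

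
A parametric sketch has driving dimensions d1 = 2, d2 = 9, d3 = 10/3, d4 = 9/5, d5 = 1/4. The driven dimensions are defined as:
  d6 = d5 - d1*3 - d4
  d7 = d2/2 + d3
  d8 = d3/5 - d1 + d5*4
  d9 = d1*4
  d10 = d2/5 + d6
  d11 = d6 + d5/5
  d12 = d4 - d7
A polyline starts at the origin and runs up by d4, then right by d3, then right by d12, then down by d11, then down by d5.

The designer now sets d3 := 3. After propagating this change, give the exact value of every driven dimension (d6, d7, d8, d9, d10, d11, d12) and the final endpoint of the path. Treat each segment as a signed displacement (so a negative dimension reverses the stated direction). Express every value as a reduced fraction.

Apply edit: d3 := 3
  d6 = d5 - d1*3 - d4 = -151/20
  d7 = d2/2 + d3 = 15/2
  d8 = d3/5 - d1 + d5*4 = -2/5
  d9 = d1*4 = 8
  d10 = d2/5 + d6 = -23/4
  d11 = d6 + d5/5 = -15/2
  d12 = d4 - d7 = -57/10
Walk from origin (0, 0):
  seg 1: up by d4 = 9/5 → (0, 9/5)
  seg 2: right by d3 = 3 → (3, 9/5)
  seg 3: right by d12 = -57/10 → (-27/10, 9/5)
  seg 4: down by d11 = -15/2 → (-27/10, 93/10)
  seg 5: down by d5 = 1/4 → (-27/10, 181/20)

d6 = -151/20
d7 = 15/2
d8 = -2/5
d9 = 8
d10 = -23/4
d11 = -15/2
d12 = -57/10
endpoint = (-27/10, 181/20)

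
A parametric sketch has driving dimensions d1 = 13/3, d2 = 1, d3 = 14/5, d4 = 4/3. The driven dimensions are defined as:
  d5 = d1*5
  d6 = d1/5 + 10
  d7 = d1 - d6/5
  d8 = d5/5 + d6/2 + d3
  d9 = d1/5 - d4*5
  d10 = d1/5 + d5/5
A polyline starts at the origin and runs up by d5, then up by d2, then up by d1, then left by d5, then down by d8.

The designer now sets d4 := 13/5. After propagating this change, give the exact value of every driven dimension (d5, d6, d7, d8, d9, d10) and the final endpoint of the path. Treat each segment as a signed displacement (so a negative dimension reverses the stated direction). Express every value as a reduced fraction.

d5 = 65/3
d6 = 163/15
d7 = 54/25
d8 = 377/30
d9 = -182/15
d10 = 26/5
endpoint = (-65/3, 433/30)

Apply edit: d4 := 13/5
  d5 = d1*5 = 65/3
  d6 = d1/5 + 10 = 163/15
  d7 = d1 - d6/5 = 54/25
  d8 = d5/5 + d6/2 + d3 = 377/30
  d9 = d1/5 - d4*5 = -182/15
  d10 = d1/5 + d5/5 = 26/5
Walk from origin (0, 0):
  seg 1: up by d5 = 65/3 → (0, 65/3)
  seg 2: up by d2 = 1 → (0, 68/3)
  seg 3: up by d1 = 13/3 → (0, 27)
  seg 4: left by d5 = 65/3 → (-65/3, 27)
  seg 5: down by d8 = 377/30 → (-65/3, 433/30)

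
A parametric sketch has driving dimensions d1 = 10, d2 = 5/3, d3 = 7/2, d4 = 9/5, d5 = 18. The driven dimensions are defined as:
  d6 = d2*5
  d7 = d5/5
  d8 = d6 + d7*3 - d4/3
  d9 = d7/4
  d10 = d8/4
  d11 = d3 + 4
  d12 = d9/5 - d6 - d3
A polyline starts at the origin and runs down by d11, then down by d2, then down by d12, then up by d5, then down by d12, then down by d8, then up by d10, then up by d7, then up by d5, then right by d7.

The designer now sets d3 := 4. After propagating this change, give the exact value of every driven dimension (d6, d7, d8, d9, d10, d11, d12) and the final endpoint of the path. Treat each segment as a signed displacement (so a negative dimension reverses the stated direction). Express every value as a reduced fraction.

Apply edit: d3 := 4
  d6 = d2*5 = 25/3
  d7 = d5/5 = 18/5
  d8 = d6 + d7*3 - d4/3 = 278/15
  d9 = d7/4 = 9/10
  d10 = d8/4 = 139/30
  d11 = d3 + 4 = 8
  d12 = d9/5 - d6 - d3 = -1823/150
Walk from origin (0, 0):
  seg 1: down by d11 = 8 → (0, -8)
  seg 2: down by d2 = 5/3 → (0, -29/3)
  seg 3: down by d12 = -1823/150 → (0, 373/150)
  seg 4: up by d5 = 18 → (0, 3073/150)
  seg 5: down by d12 = -1823/150 → (0, 816/25)
  seg 6: down by d8 = 278/15 → (0, 1058/75)
  seg 7: up by d10 = 139/30 → (0, 937/50)
  seg 8: up by d7 = 18/5 → (0, 1117/50)
  seg 9: up by d5 = 18 → (0, 2017/50)
  seg 10: right by d7 = 18/5 → (18/5, 2017/50)

d6 = 25/3
d7 = 18/5
d8 = 278/15
d9 = 9/10
d10 = 139/30
d11 = 8
d12 = -1823/150
endpoint = (18/5, 2017/50)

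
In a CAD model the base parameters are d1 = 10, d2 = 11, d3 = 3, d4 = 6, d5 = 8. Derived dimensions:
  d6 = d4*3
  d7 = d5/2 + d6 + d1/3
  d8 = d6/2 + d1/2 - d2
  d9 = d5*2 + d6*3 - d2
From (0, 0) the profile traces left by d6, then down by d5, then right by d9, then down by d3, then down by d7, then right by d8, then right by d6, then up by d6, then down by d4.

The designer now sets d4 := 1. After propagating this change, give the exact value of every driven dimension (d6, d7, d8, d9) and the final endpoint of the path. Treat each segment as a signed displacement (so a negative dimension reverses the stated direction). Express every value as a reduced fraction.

d6 = 3
d7 = 31/3
d8 = -9/2
d9 = 14
endpoint = (19/2, -58/3)

Apply edit: d4 := 1
  d6 = d4*3 = 3
  d7 = d5/2 + d6 + d1/3 = 31/3
  d8 = d6/2 + d1/2 - d2 = -9/2
  d9 = d5*2 + d6*3 - d2 = 14
Walk from origin (0, 0):
  seg 1: left by d6 = 3 → (-3, 0)
  seg 2: down by d5 = 8 → (-3, -8)
  seg 3: right by d9 = 14 → (11, -8)
  seg 4: down by d3 = 3 → (11, -11)
  seg 5: down by d7 = 31/3 → (11, -64/3)
  seg 6: right by d8 = -9/2 → (13/2, -64/3)
  seg 7: right by d6 = 3 → (19/2, -64/3)
  seg 8: up by d6 = 3 → (19/2, -55/3)
  seg 9: down by d4 = 1 → (19/2, -58/3)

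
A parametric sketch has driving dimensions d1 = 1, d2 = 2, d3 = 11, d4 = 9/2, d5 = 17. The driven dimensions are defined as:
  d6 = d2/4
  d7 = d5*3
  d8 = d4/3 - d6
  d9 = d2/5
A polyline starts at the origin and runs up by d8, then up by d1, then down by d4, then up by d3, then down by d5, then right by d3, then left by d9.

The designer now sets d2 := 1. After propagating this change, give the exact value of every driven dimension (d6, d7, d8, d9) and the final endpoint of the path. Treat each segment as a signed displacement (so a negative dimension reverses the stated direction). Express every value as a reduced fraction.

Apply edit: d2 := 1
  d6 = d2/4 = 1/4
  d7 = d5*3 = 51
  d8 = d4/3 - d6 = 5/4
  d9 = d2/5 = 1/5
Walk from origin (0, 0):
  seg 1: up by d8 = 5/4 → (0, 5/4)
  seg 2: up by d1 = 1 → (0, 9/4)
  seg 3: down by d4 = 9/2 → (0, -9/4)
  seg 4: up by d3 = 11 → (0, 35/4)
  seg 5: down by d5 = 17 → (0, -33/4)
  seg 6: right by d3 = 11 → (11, -33/4)
  seg 7: left by d9 = 1/5 → (54/5, -33/4)

d6 = 1/4
d7 = 51
d8 = 5/4
d9 = 1/5
endpoint = (54/5, -33/4)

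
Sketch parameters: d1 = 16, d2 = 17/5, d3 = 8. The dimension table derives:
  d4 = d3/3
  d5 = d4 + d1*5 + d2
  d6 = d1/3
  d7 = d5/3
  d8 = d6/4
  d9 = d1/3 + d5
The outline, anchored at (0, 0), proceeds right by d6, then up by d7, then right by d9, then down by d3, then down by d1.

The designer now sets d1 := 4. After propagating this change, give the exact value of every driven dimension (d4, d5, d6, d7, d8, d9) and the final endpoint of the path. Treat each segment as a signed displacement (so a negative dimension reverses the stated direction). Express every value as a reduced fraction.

d4 = 8/3
d5 = 391/15
d6 = 4/3
d7 = 391/45
d8 = 1/3
d9 = 137/5
endpoint = (431/15, -149/45)

Apply edit: d1 := 4
  d4 = d3/3 = 8/3
  d5 = d4 + d1*5 + d2 = 391/15
  d6 = d1/3 = 4/3
  d7 = d5/3 = 391/45
  d8 = d6/4 = 1/3
  d9 = d1/3 + d5 = 137/5
Walk from origin (0, 0):
  seg 1: right by d6 = 4/3 → (4/3, 0)
  seg 2: up by d7 = 391/45 → (4/3, 391/45)
  seg 3: right by d9 = 137/5 → (431/15, 391/45)
  seg 4: down by d3 = 8 → (431/15, 31/45)
  seg 5: down by d1 = 4 → (431/15, -149/45)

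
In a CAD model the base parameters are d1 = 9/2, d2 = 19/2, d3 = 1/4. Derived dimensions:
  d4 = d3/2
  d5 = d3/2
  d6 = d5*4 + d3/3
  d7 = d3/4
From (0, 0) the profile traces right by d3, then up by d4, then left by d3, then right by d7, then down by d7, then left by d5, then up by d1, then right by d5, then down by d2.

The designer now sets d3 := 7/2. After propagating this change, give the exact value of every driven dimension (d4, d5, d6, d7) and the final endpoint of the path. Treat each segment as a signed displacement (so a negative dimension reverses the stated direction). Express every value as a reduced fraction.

d4 = 7/4
d5 = 7/4
d6 = 49/6
d7 = 7/8
endpoint = (7/8, -33/8)

Apply edit: d3 := 7/2
  d4 = d3/2 = 7/4
  d5 = d3/2 = 7/4
  d6 = d5*4 + d3/3 = 49/6
  d7 = d3/4 = 7/8
Walk from origin (0, 0):
  seg 1: right by d3 = 7/2 → (7/2, 0)
  seg 2: up by d4 = 7/4 → (7/2, 7/4)
  seg 3: left by d3 = 7/2 → (0, 7/4)
  seg 4: right by d7 = 7/8 → (7/8, 7/4)
  seg 5: down by d7 = 7/8 → (7/8, 7/8)
  seg 6: left by d5 = 7/4 → (-7/8, 7/8)
  seg 7: up by d1 = 9/2 → (-7/8, 43/8)
  seg 8: right by d5 = 7/4 → (7/8, 43/8)
  seg 9: down by d2 = 19/2 → (7/8, -33/8)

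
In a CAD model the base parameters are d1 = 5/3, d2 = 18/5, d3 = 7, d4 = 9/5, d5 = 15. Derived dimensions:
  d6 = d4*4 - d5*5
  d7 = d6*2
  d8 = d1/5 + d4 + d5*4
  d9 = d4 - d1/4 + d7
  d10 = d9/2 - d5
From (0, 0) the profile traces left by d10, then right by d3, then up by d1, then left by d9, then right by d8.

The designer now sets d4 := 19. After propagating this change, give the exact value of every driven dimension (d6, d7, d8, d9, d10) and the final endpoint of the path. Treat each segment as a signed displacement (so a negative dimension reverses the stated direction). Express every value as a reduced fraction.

Apply edit: d4 := 19
  d6 = d4*4 - d5*5 = 1
  d7 = d6*2 = 2
  d8 = d1/5 + d4 + d5*4 = 238/3
  d9 = d4 - d1/4 + d7 = 247/12
  d10 = d9/2 - d5 = -113/24
Walk from origin (0, 0):
  seg 1: left by d10 = -113/24 → (113/24, 0)
  seg 2: right by d3 = 7 → (281/24, 0)
  seg 3: up by d1 = 5/3 → (281/24, 5/3)
  seg 4: left by d9 = 247/12 → (-71/8, 5/3)
  seg 5: right by d8 = 238/3 → (1691/24, 5/3)

d6 = 1
d7 = 2
d8 = 238/3
d9 = 247/12
d10 = -113/24
endpoint = (1691/24, 5/3)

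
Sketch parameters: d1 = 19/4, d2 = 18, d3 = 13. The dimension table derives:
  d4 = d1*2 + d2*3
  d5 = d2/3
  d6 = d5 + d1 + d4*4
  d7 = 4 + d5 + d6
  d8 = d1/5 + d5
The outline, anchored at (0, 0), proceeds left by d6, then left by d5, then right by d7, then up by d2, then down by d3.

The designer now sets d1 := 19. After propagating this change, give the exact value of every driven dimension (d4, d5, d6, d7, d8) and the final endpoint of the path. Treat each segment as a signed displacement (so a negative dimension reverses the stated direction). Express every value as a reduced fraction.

d4 = 92
d5 = 6
d6 = 393
d7 = 403
d8 = 49/5
endpoint = (4, 5)

Apply edit: d1 := 19
  d4 = d1*2 + d2*3 = 92
  d5 = d2/3 = 6
  d6 = d5 + d1 + d4*4 = 393
  d7 = 4 + d5 + d6 = 403
  d8 = d1/5 + d5 = 49/5
Walk from origin (0, 0):
  seg 1: left by d6 = 393 → (-393, 0)
  seg 2: left by d5 = 6 → (-399, 0)
  seg 3: right by d7 = 403 → (4, 0)
  seg 4: up by d2 = 18 → (4, 18)
  seg 5: down by d3 = 13 → (4, 5)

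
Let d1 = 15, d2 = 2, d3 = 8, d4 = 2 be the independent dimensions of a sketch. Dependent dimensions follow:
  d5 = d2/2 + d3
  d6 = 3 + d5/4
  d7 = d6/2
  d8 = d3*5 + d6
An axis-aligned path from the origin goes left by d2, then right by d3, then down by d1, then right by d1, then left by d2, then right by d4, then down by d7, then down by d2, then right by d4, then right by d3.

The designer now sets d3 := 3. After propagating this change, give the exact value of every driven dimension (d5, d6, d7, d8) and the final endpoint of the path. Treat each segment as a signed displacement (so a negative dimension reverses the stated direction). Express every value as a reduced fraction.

Apply edit: d3 := 3
  d5 = d2/2 + d3 = 4
  d6 = 3 + d5/4 = 4
  d7 = d6/2 = 2
  d8 = d3*5 + d6 = 19
Walk from origin (0, 0):
  seg 1: left by d2 = 2 → (-2, 0)
  seg 2: right by d3 = 3 → (1, 0)
  seg 3: down by d1 = 15 → (1, -15)
  seg 4: right by d1 = 15 → (16, -15)
  seg 5: left by d2 = 2 → (14, -15)
  seg 6: right by d4 = 2 → (16, -15)
  seg 7: down by d7 = 2 → (16, -17)
  seg 8: down by d2 = 2 → (16, -19)
  seg 9: right by d4 = 2 → (18, -19)
  seg 10: right by d3 = 3 → (21, -19)

d5 = 4
d6 = 4
d7 = 2
d8 = 19
endpoint = (21, -19)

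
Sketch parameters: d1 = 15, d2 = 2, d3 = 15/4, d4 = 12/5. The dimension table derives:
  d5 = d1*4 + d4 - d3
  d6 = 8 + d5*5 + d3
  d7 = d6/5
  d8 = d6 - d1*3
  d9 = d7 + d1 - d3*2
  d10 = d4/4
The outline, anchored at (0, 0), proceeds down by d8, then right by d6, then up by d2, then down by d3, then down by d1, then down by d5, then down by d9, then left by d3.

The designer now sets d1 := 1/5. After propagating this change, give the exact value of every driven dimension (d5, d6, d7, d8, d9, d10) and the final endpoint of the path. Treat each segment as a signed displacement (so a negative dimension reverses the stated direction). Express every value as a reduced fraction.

Apply edit: d1 := 1/5
  d5 = d1*4 + d4 - d3 = -11/20
  d6 = 8 + d5*5 + d3 = 9
  d7 = d6/5 = 9/5
  d8 = d6 - d1*3 = 42/5
  d9 = d7 + d1 - d3*2 = -11/2
  d10 = d4/4 = 3/5
Walk from origin (0, 0):
  seg 1: down by d8 = 42/5 → (0, -42/5)
  seg 2: right by d6 = 9 → (9, -42/5)
  seg 3: up by d2 = 2 → (9, -32/5)
  seg 4: down by d3 = 15/4 → (9, -203/20)
  seg 5: down by d1 = 1/5 → (9, -207/20)
  seg 6: down by d5 = -11/20 → (9, -49/5)
  seg 7: down by d9 = -11/2 → (9, -43/10)
  seg 8: left by d3 = 15/4 → (21/4, -43/10)

d5 = -11/20
d6 = 9
d7 = 9/5
d8 = 42/5
d9 = -11/2
d10 = 3/5
endpoint = (21/4, -43/10)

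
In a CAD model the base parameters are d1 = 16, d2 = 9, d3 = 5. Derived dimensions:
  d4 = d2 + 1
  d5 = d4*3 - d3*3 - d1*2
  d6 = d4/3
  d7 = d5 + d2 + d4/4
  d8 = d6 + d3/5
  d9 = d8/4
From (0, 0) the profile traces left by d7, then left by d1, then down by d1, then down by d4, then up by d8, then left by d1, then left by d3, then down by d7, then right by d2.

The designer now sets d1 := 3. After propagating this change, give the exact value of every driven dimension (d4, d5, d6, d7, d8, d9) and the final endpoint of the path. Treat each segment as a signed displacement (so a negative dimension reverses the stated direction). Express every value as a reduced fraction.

Apply edit: d1 := 3
  d4 = d2 + 1 = 10
  d5 = d4*3 - d3*3 - d1*2 = 9
  d6 = d4/3 = 10/3
  d7 = d5 + d2 + d4/4 = 41/2
  d8 = d6 + d3/5 = 13/3
  d9 = d8/4 = 13/12
Walk from origin (0, 0):
  seg 1: left by d7 = 41/2 → (-41/2, 0)
  seg 2: left by d1 = 3 → (-47/2, 0)
  seg 3: down by d1 = 3 → (-47/2, -3)
  seg 4: down by d4 = 10 → (-47/2, -13)
  seg 5: up by d8 = 13/3 → (-47/2, -26/3)
  seg 6: left by d1 = 3 → (-53/2, -26/3)
  seg 7: left by d3 = 5 → (-63/2, -26/3)
  seg 8: down by d7 = 41/2 → (-63/2, -175/6)
  seg 9: right by d2 = 9 → (-45/2, -175/6)

d4 = 10
d5 = 9
d6 = 10/3
d7 = 41/2
d8 = 13/3
d9 = 13/12
endpoint = (-45/2, -175/6)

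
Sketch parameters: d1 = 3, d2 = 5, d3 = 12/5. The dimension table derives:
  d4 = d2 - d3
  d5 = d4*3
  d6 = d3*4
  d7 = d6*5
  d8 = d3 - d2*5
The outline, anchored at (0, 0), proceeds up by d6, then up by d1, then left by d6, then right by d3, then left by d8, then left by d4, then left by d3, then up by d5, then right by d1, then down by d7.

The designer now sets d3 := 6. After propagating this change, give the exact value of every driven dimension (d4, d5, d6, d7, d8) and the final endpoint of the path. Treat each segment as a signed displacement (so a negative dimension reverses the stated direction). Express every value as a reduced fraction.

Apply edit: d3 := 6
  d4 = d2 - d3 = -1
  d5 = d4*3 = -3
  d6 = d3*4 = 24
  d7 = d6*5 = 120
  d8 = d3 - d2*5 = -19
Walk from origin (0, 0):
  seg 1: up by d6 = 24 → (0, 24)
  seg 2: up by d1 = 3 → (0, 27)
  seg 3: left by d6 = 24 → (-24, 27)
  seg 4: right by d3 = 6 → (-18, 27)
  seg 5: left by d8 = -19 → (1, 27)
  seg 6: left by d4 = -1 → (2, 27)
  seg 7: left by d3 = 6 → (-4, 27)
  seg 8: up by d5 = -3 → (-4, 24)
  seg 9: right by d1 = 3 → (-1, 24)
  seg 10: down by d7 = 120 → (-1, -96)

d4 = -1
d5 = -3
d6 = 24
d7 = 120
d8 = -19
endpoint = (-1, -96)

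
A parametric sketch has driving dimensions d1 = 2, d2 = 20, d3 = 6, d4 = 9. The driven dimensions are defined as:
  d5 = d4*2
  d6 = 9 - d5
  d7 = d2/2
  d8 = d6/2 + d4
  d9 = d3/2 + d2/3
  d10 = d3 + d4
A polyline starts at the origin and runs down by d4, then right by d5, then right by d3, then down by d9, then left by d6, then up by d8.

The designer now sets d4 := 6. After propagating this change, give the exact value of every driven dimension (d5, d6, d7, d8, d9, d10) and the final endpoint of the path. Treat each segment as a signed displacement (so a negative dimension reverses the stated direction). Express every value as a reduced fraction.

d5 = 12
d6 = -3
d7 = 10
d8 = 9/2
d9 = 29/3
d10 = 12
endpoint = (21, -67/6)

Apply edit: d4 := 6
  d5 = d4*2 = 12
  d6 = 9 - d5 = -3
  d7 = d2/2 = 10
  d8 = d6/2 + d4 = 9/2
  d9 = d3/2 + d2/3 = 29/3
  d10 = d3 + d4 = 12
Walk from origin (0, 0):
  seg 1: down by d4 = 6 → (0, -6)
  seg 2: right by d5 = 12 → (12, -6)
  seg 3: right by d3 = 6 → (18, -6)
  seg 4: down by d9 = 29/3 → (18, -47/3)
  seg 5: left by d6 = -3 → (21, -47/3)
  seg 6: up by d8 = 9/2 → (21, -67/6)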